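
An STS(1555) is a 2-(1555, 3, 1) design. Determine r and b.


An STS(v) is a 2-(v, 3, 1) BIBD: block size k = 3, λ = 1.
Replication: r(k − 1) = λ(v − 1) ⇒ r·2 = 1555 − 1 = 1554 ⇒ r = 777.
Block count: bk = vr ⇒ b·3 = 1555·777 = 1208235 ⇒ b = 402745.
(Check via b = v(v − 1)/6 = 1555·1554/6 = 2416470/6 = 402745.)

r = 777, b = 402745.


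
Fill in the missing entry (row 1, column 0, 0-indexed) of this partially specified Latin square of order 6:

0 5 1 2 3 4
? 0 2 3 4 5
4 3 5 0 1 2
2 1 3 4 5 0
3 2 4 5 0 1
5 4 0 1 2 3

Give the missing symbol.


Row 1 contains symbols [0, 2, 3, 4, 5] — missing [1].
Column 0 contains symbols [0, 2, 3, 4, 5] — missing [1].
The missing symbol must appear in both missing sets; intersection = [1].
Therefore the hidden value is 1.

Missing value = 1.


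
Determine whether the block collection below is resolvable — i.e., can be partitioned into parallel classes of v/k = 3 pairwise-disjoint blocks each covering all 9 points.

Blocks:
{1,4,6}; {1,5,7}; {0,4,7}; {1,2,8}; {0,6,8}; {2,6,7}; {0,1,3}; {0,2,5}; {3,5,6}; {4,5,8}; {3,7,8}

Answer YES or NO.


v = 9, block size k = 3, number of blocks = 11.
For resolvability, blocks must partition into parallel classes of size v/k = 3.
Total blocks must therefore be a multiple of 3: 11 = 3·3 + 2 ⇒ not divisible ✗.
Resolvable? NO.

NO


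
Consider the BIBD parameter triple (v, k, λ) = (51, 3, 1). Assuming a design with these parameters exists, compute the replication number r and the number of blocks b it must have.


Any 2-(v, k, λ) BIBD satisfies two necessary conditions:
  (i)  Each point sits in r blocks, and counting incidences through any fixed point gives r(k − 1) = λ(v − 1), so r = λ(v − 1)/(k − 1).
  (ii) Total incidences bk = vr, so b = vr/k.
Step 1: r = λ(v − 1)/(k − 1) = 1·(51 − 1)/(3 − 1) = 1·50/2 = 50/2 = 25.
Step 2: b = vr/k = 51·25/3 = 1275/3 = 425.
Check integrality: r = 25 ∈ Z ✓, b = 425 ∈ Z ✓.
(These identities are necessary conditions: they determine r and b for any design with these parameters, but do not by themselves prove that one exists.)

r = 25, b = 425.


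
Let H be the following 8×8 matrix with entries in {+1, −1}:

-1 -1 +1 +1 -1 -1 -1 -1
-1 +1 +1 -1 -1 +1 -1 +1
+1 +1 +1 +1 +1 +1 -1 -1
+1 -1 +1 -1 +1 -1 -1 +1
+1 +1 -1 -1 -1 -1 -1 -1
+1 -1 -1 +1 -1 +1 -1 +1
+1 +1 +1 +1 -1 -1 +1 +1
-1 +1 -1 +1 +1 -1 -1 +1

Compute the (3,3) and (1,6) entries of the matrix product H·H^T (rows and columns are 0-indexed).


Row 1 of H: [-1, 1, 1, -1, -1, 1, -1, 1].
Row 3 of H: [1, -1, 1, -1, 1, -1, -1, 1].
Row 6 of H: [1, 1, 1, 1, -1, -1, 1, 1].
(H·H^T)[3][3] = Σ_j H[3][j]·H[3][j] = (1)² + (-1)² + (1)² + (-1)² + (1)² + (-1)² + (-1)² + (1)² = 1 + 1 + 1 + 1 + 1 + 1 + 1 + 1 = 8.
(H·H^T)[1][6] = Σ_j H[1][j]·H[6][j] = (-1)·(1) + (1)·(1) + (1)·(1) + (-1)·(1) + (-1)·(-1) + (1)·(-1) + (-1)·(1) + (1)·(1) = -1 + 1 + 1 + -1 + 1 + -1 + -1 + 1 = 0.
So rows 1 and 6 are orthogonal; the diagonal entry equals n = 8.

(3,3) entry = 8; (1,6) entry = 0.


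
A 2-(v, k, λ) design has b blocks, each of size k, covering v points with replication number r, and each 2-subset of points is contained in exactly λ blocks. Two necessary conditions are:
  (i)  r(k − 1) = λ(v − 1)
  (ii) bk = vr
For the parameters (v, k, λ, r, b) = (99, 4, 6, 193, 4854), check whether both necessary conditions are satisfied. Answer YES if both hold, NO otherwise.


Condition (i): r(k − 1) = 193·3 = 579; λ(v − 1) = 6·98 = 588. Match? NO.
Condition (ii): bk = 4854·4 = 19416; vr = 99·193 = 19107. Match? NO.
Both conditions hold? NO.

NO


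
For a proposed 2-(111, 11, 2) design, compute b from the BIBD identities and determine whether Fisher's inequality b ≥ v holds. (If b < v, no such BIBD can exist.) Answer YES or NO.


b = λv(v − 1)/(k(k − 1)) = 2·111·110/(11·10) = 24420/110 = 222.
Compare with v = 111: b ≥ v, so Fisher's inequality holds.

YES


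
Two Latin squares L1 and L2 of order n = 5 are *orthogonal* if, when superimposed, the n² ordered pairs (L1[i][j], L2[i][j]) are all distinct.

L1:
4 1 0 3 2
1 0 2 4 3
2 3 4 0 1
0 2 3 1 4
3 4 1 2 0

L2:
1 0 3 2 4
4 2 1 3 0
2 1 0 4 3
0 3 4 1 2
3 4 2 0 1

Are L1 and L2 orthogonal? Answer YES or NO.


Form the n² = 25 superimposed pairs (L1[i][j], L2[i][j]), row by row (rows and columns indexed from 0):
row 0: (4,1) (1,0) (0,3) (3,2) (2,4)
row 1: (1,4) (0,2) (2,1) (4,3) (3,0)
row 2: (2,2) (3,1) (4,0) (0,4) (1,3)
row 3: (0,0) (2,3) (3,4) (1,1) (4,2)
row 4: (3,3) (4,4) (1,2) (2,0) (0,1)
Orthogonality requires all 25 pairs distinct.
Check by first coordinate: for each symbol s of L1, list the L2 entries in the n cells where L1 = s; they must all differ.
  L1 = 0: L2 entries (in reading order) 3, 2, 4, 0, 1 — all 5 distinct ✓
  L1 = 1: L2 entries (in reading order) 0, 4, 3, 1, 2 — all 5 distinct ✓
  L1 = 2: L2 entries (in reading order) 4, 1, 2, 3, 0 — all 5 distinct ✓
  L1 = 3: L2 entries (in reading order) 2, 0, 1, 4, 3 — all 5 distinct ✓
  L1 = 4: L2 entries (in reading order) 1, 3, 0, 2, 4 — all 5 distinct ✓
Every symbol of L1 meets every symbol of L2 exactly once, so all 25 pairs are distinct (25 of 25).
Conclusion: YES.

YES


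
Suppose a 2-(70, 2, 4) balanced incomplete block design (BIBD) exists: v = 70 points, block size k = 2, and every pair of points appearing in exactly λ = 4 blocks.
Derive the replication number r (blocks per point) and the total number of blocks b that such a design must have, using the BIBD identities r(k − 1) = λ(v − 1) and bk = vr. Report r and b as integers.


Any 2-(v, k, λ) BIBD satisfies two necessary conditions:
  (i)  Each point sits in r blocks, and counting incidences through any fixed point gives r(k − 1) = λ(v − 1), so r = λ(v − 1)/(k − 1).
  (ii) Total incidences bk = vr, so b = vr/k.
Step 1: r = λ(v − 1)/(k − 1) = 4·(70 − 1)/(2 − 1) = 4·69/1 = 276/1 = 276.
Step 2: b = vr/k = 70·276/2 = 19320/2 = 9660.
Check integrality: r = 276 ∈ Z ✓, b = 9660 ∈ Z ✓.
(These identities are necessary conditions: they determine r and b for any design with these parameters, but do not by themselves prove that one exists.)

r = 276, b = 9660.


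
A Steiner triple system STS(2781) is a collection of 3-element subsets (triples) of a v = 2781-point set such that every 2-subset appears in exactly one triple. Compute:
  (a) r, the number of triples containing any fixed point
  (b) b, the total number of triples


An STS(v) is a 2-(v, 3, 1) BIBD: block size k = 3, λ = 1.
Replication: r(k − 1) = λ(v − 1) ⇒ r·2 = 2781 − 1 = 2780 ⇒ r = 1390.
Block count: b = v(v − 1)/6 = 2781·2780/6 = 7731180/6 = 1288530.

r = 1390, b = 1288530.


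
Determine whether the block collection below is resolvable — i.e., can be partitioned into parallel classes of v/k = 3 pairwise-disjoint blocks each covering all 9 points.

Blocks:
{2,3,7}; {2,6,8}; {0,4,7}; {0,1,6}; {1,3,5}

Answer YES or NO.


v = 9, block size k = 3, number of blocks = 5.
For resolvability, blocks must partition into parallel classes of size v/k = 3.
Total blocks must therefore be a multiple of 3: 5 = 3·1 + 2 ⇒ not divisible ✗.
Resolvable? NO.

NO


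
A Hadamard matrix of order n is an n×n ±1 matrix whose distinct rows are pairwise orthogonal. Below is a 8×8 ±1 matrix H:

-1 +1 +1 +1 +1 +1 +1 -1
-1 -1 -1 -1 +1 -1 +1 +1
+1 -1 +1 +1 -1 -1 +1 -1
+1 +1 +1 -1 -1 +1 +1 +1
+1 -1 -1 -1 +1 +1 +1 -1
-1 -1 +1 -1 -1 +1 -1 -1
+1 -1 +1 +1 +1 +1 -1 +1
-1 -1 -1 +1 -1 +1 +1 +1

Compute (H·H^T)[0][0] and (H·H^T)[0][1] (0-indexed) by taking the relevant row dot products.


Row 0 of H: [-1, 1, 1, 1, 1, 1, 1, -1].
Row 1 of H: [-1, -1, -1, -1, 1, -1, 1, 1].
(H·H^T)[0][0] = Σ_j H[0][j]·H[0][j] = (-1)² + (1)² + (1)² + (1)² + (1)² + (1)² + (1)² + (-1)² = 1 + 1 + 1 + 1 + 1 + 1 + 1 + 1 = 8.
(H·H^T)[0][1] = Σ_j H[0][j]·H[1][j] = (-1)·(-1) + (1)·(-1) + (1)·(-1) + (1)·(-1) + (1)·(1) + (1)·(-1) + (1)·(1) + (-1)·(1) = 1 + -1 + -1 + -1 + 1 + -1 + 1 + -1 = -2.
Rows 0 and 1 are not orthogonal (dot product = -2 ≠ 0), so H is not a Hadamard matrix.

(0,0) entry = 8; (0,1) entry = -2.


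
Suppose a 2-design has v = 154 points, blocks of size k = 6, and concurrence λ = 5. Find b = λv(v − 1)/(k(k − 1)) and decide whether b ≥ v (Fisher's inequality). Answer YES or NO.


r = λ(v − 1)/(k − 1) = 5·153/5 = 153.
b = vr/k = 154·153/6 = 3927.
Fisher's inequality: b ≥ v ⇔ 3927 ≥ 154? YES.

YES


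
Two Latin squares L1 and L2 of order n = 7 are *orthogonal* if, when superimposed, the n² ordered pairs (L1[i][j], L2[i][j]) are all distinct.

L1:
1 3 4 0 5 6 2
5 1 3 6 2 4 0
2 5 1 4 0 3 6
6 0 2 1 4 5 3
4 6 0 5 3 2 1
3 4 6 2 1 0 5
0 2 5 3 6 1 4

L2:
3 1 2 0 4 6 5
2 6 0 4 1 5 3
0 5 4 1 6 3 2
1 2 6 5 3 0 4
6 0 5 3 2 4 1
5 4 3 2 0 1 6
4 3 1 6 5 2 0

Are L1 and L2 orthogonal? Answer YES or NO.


Form the n² = 49 superimposed pairs (L1[i][j], L2[i][j]), row by row (rows and columns indexed from 0):
row 0: (1,3) (3,1) (4,2) (0,0) (5,4) (6,6) (2,5)
row 1: (5,2) (1,6) (3,0) (6,4) (2,1) (4,5) (0,3)
row 2: (2,0) (5,5) (1,4) (4,1) (0,6) (3,3) (6,2)
row 3: (6,1) (0,2) (2,6) (1,5) (4,3) (5,0) (3,4)
row 4: (4,6) (6,0) (0,5) (5,3) (3,2) (2,4) (1,1)
row 5: (3,5) (4,4) (6,3) (2,2) (1,0) (0,1) (5,6)
row 6: (0,4) (2,3) (5,1) (3,6) (6,5) (1,2) (4,0)
Orthogonality requires all 49 pairs distinct.
Check by first coordinate: for each symbol s of L1, list the L2 entries in the n cells where L1 = s; they must all differ.
  L1 = 0: L2 entries (in reading order) 0, 3, 6, 2, 5, 1, 4 — all 7 distinct ✓
  L1 = 1: L2 entries (in reading order) 3, 6, 4, 5, 1, 0, 2 — all 7 distinct ✓
  L1 = 2: L2 entries (in reading order) 5, 1, 0, 6, 4, 2, 3 — all 7 distinct ✓
  L1 = 3: L2 entries (in reading order) 1, 0, 3, 4, 2, 5, 6 — all 7 distinct ✓
  L1 = 4: L2 entries (in reading order) 2, 5, 1, 3, 6, 4, 0 — all 7 distinct ✓
  L1 = 5: L2 entries (in reading order) 4, 2, 5, 0, 3, 6, 1 — all 7 distinct ✓
  L1 = 6: L2 entries (in reading order) 6, 4, 2, 1, 0, 3, 5 — all 7 distinct ✓
Every symbol of L1 meets every symbol of L2 exactly once, so all 49 pairs are distinct (49 of 49).
Conclusion: YES.

YES


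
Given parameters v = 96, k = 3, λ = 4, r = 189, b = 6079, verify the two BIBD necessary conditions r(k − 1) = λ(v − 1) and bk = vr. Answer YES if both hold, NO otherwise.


Condition (i): r(k − 1) = 189·2 = 378; λ(v − 1) = 4·95 = 380. Match? NO.
Condition (ii): bk = 6079·3 = 18237; vr = 96·189 = 18144. Match? NO.
Both conditions hold? NO.

NO


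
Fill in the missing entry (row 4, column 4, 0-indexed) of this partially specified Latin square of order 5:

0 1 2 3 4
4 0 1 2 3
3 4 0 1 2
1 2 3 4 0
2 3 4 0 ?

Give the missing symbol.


Row 4 contains symbols [0, 2, 3, 4] — missing [1].
Column 4 contains symbols [0, 2, 3, 4] — missing [1].
The missing symbol must appear in both missing sets; intersection = [1].
Therefore the hidden value is 1.

Missing value = 1.


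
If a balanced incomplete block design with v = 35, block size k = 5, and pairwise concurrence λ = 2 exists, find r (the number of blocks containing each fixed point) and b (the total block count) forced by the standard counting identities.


Any 2-(v, k, λ) BIBD satisfies two necessary conditions:
  (i)  Each point sits in r blocks, and counting incidences through any fixed point gives r(k − 1) = λ(v − 1), so r = λ(v − 1)/(k − 1).
  (ii) Total incidences bk = vr, so b = vr/k.
Step 1: r = λ(v − 1)/(k − 1) = 2·(35 − 1)/(5 − 1) = 2·34/4 = 68/4 = 17.
Step 2: b = vr/k = 35·17/5 = 595/5 = 119.
Check integrality: r = 17 ∈ Z ✓, b = 119 ∈ Z ✓.
(These identities are necessary conditions: they determine r and b for any design with these parameters, but do not by themselves prove that one exists.)

r = 17, b = 119.


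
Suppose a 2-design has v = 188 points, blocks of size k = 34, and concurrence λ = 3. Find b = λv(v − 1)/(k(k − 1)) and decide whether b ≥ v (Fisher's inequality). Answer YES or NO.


r = λ(v − 1)/(k − 1) = 3·187/33 = 17.
b = vr/k = 188·17/34 = 94.
Fisher's inequality: b ≥ v ⇔ 94 ≥ 188? NO.

NO


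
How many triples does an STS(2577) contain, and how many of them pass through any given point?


An STS(v) is a 2-(v, 3, 1) BIBD: block size k = 3, λ = 1.
Replication: r(k − 1) = λ(v − 1) ⇒ r·2 = 2577 − 1 = 2576 ⇒ r = 1288.
Block count: b = v(v − 1)/6 = 2577·2576/6 = 6638352/6 = 1106392.
(Check via bk = vr: 1106392·3 = 3319176 = 2577·1288 = 3319176 ✓.)

r = 1288, b = 1106392.


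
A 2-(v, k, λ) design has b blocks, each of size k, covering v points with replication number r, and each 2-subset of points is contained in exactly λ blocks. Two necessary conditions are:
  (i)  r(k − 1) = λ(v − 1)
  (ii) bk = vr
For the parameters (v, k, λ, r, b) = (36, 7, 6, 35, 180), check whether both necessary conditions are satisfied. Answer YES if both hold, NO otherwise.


Condition (i): r(k − 1) = 35·6 = 210; λ(v − 1) = 6·35 = 210. Match? YES.
Condition (ii): bk = 180·7 = 1260; vr = 36·35 = 1260. Match? YES.
Both conditions hold? YES.

YES


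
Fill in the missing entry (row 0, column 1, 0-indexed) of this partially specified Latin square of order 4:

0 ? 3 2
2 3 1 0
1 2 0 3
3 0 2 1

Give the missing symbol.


Row 0 contains symbols [0, 2, 3] — missing [1].
Column 1 contains symbols [0, 2, 3] — missing [1].
The missing symbol must appear in both missing sets; intersection = [1].
Therefore the hidden value is 1.

Missing value = 1.


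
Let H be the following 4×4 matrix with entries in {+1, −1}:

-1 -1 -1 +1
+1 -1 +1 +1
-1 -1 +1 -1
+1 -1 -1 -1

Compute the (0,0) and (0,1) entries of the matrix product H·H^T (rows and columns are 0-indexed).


Row 0 of H: [-1, -1, -1, 1].
Row 1 of H: [1, -1, 1, 1].
(H·H^T)[0][0] = Σ_j H[0][j]·H[0][j] = (-1)² + (-1)² + (-1)² + (1)² = 1 + 1 + 1 + 1 = 4.
(H·H^T)[0][1] = Σ_j H[0][j]·H[1][j] = (-1)·(1) + (-1)·(-1) + (-1)·(1) + (1)·(1) = -1 + 1 + -1 + 1 = 0.
So rows 0 and 1 are orthogonal; the diagonal entry equals n = 4.

(0,0) entry = 4; (0,1) entry = 0.


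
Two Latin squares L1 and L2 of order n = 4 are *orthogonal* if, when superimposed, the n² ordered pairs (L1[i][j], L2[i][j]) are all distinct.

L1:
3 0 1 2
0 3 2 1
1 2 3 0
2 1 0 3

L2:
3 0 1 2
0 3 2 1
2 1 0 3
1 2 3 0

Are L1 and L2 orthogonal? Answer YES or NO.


Form the n² = 16 superimposed pairs (L1[i][j], L2[i][j]), row by row (rows and columns indexed from 0):
row 0: (3,3) (0,0) (1,1) (2,2)
row 1: (0,0) (3,3) (2,2) (1,1)
row 2: (1,2) (2,1) (3,0) (0,3)
row 3: (2,1) (1,2) (0,3) (3,0)
Orthogonality requires all 16 pairs distinct.
But the pair (0,0) repeats: cell (0,1) has L1 = 0, L2 = 0, and cell (1,0) has L1 = 0, L2 = 0.
A repeated pair means some other pair never occurs (only 8 distinct pairs out of 16), so the squares are not orthogonal.
Conclusion: NO.

NO


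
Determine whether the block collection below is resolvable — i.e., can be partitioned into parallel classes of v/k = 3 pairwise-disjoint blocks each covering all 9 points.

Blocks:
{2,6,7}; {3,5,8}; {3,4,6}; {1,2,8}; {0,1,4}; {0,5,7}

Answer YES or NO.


v = 9, block size k = 3, number of blocks = 6.
For resolvability, blocks must partition into parallel classes of size v/k = 3.
Total blocks must therefore be a multiple of 3: 6 = 3·2 + 0 ⇒ divisible ✓.
Greedy packing gives 2 candidate class(es). Each should be a full parallel class (size 3, covers all 9 points).
  Class 1 (3 blocks): {2,6,7}; {3,5,8}; {0,1,4}. Points covered: [0, 1, 2, 3, 4, 5, 6, 7, 8].
  Class 2 (3 blocks): {3,4,6}; {1,2,8}; {0,5,7}. Points covered: [0, 1, 2, 3, 4, 5, 6, 7, 8].
All classes full (size 3)? YES. All classes cover every point? YES.
Resolvable? YES.

YES


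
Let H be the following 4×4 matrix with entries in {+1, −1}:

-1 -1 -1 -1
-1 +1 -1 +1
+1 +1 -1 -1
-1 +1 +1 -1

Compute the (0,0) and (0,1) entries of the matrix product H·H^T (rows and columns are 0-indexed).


Row 0 of H: [-1, -1, -1, -1].
Row 1 of H: [-1, 1, -1, 1].
(H·H^T)[0][0] = Σ_j H[0][j]·H[0][j] = (-1)² + (-1)² + (-1)² + (-1)² = 1 + 1 + 1 + 1 = 4.
(H·H^T)[0][1] = Σ_j H[0][j]·H[1][j] = (-1)·(-1) + (-1)·(1) + (-1)·(-1) + (-1)·(1) = 1 + -1 + 1 + -1 = 0.
So rows 0 and 1 are orthogonal; the diagonal entry equals n = 4.

(0,0) entry = 4; (0,1) entry = 0.


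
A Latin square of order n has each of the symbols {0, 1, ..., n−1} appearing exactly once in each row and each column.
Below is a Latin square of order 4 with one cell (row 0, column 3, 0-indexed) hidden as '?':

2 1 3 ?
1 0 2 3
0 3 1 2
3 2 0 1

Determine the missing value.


Row 0 contains symbols [1, 2, 3] — missing [0].
Column 3 contains symbols [1, 2, 3] — missing [0].
The missing symbol must appear in both missing sets; intersection = [0].
Therefore the hidden value is 0.

Missing value = 0.


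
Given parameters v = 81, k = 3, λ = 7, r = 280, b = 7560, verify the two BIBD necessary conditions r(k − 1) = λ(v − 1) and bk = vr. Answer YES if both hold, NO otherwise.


Condition (i): r(k − 1) = 280·2 = 560; λ(v − 1) = 7·80 = 560. Match? YES.
Condition (ii): bk = 7560·3 = 22680; vr = 81·280 = 22680. Match? YES.
Both conditions hold? YES.

YES


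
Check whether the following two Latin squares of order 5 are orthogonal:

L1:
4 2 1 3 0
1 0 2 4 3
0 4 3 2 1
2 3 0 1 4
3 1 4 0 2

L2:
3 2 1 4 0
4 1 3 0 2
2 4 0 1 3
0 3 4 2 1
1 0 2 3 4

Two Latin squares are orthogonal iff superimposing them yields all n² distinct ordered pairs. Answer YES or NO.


Form the n² = 25 superimposed pairs (L1[i][j], L2[i][j]), row by row (rows and columns indexed from 0):
row 0: (4,3) (2,2) (1,1) (3,4) (0,0)
row 1: (1,4) (0,1) (2,3) (4,0) (3,2)
row 2: (0,2) (4,4) (3,0) (2,1) (1,3)
row 3: (2,0) (3,3) (0,4) (1,2) (4,1)
row 4: (3,1) (1,0) (4,2) (0,3) (2,4)
Orthogonality requires all 25 pairs distinct.
Check by first coordinate: for each symbol s of L1, list the L2 entries in the n cells where L1 = s; they must all differ.
  L1 = 0: L2 entries (in reading order) 0, 1, 2, 4, 3 — all 5 distinct ✓
  L1 = 1: L2 entries (in reading order) 1, 4, 3, 2, 0 — all 5 distinct ✓
  L1 = 2: L2 entries (in reading order) 2, 3, 1, 0, 4 — all 5 distinct ✓
  L1 = 3: L2 entries (in reading order) 4, 2, 0, 3, 1 — all 5 distinct ✓
  L1 = 4: L2 entries (in reading order) 3, 0, 4, 1, 2 — all 5 distinct ✓
Every symbol of L1 meets every symbol of L2 exactly once, so all 25 pairs are distinct (25 of 25).
Conclusion: YES.

YES


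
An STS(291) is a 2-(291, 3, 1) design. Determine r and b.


An STS(v) is a 2-(v, 3, 1) BIBD: block size k = 3, λ = 1.
Replication: r(k − 1) = λ(v − 1) ⇒ r·2 = 291 − 1 = 290 ⇒ r = 145.
Block count: b = v(v − 1)/6 = 291·290/6 = 84390/6 = 14065.

r = 145, b = 14065.


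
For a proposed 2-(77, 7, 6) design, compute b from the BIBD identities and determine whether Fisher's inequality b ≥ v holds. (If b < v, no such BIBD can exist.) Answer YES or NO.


r = λ(v − 1)/(k − 1) = 6·76/6 = 76.
b = vr/k = 77·76/7 = 836.
Fisher's inequality: b ≥ v ⇔ 836 ≥ 77? YES.

YES


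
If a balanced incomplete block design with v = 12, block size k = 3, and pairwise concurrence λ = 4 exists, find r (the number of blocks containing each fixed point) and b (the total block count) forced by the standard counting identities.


Any 2-(v, k, λ) BIBD satisfies two necessary conditions:
  (i)  Each point sits in r blocks, and counting incidences through any fixed point gives r(k − 1) = λ(v − 1), so r = λ(v − 1)/(k − 1).
  (ii) Total incidences bk = vr, so b = vr/k.
Step 1: r = λ(v − 1)/(k − 1) = 4·(12 − 1)/(3 − 1) = 4·11/2 = 44/2 = 22.
Step 2: b = vr/k = 12·22/3 = 264/3 = 88.
Check integrality: r = 22 ∈ Z ✓, b = 88 ∈ Z ✓.
(These identities are necessary conditions: they determine r and b for any design with these parameters, but do not by themselves prove that one exists.)

r = 22, b = 88.


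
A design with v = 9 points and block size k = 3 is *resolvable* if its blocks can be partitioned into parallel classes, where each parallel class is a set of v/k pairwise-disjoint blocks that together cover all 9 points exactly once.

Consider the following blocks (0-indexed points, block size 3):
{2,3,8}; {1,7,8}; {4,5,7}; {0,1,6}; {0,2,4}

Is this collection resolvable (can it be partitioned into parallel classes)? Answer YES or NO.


v = 9, block size k = 3, number of blocks = 5.
For resolvability, blocks must partition into parallel classes of size v/k = 3.
Total blocks must therefore be a multiple of 3: 5 = 3·1 + 2 ⇒ not divisible ✗.
Resolvable? NO.

NO


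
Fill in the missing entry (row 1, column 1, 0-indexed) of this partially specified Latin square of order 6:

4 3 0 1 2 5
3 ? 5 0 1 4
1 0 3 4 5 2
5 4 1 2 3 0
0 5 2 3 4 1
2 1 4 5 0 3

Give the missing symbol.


Row 1 contains symbols [0, 1, 3, 4, 5] — missing [2].
Column 1 contains symbols [0, 1, 3, 4, 5] — missing [2].
The missing symbol must appear in both missing sets; intersection = [2].
Therefore the hidden value is 2.

Missing value = 2.


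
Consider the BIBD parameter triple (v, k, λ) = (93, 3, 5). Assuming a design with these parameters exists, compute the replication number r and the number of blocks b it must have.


Any 2-(v, k, λ) BIBD satisfies two necessary conditions:
  (i)  Each point sits in r blocks, and counting incidences through any fixed point gives r(k − 1) = λ(v − 1), so r = λ(v − 1)/(k − 1).
  (ii) Total incidences bk = vr, so b = vr/k.
Step 1: r = λ(v − 1)/(k − 1) = 5·(93 − 1)/(3 − 1) = 5·92/2 = 460/2 = 230.
Step 2: b = vr/k = 93·230/3 = 21390/3 = 7130.
Check integrality: r = 230 ∈ Z ✓, b = 7130 ∈ Z ✓.
(These identities are necessary conditions: they determine r and b for any design with these parameters, but do not by themselves prove that one exists.)

r = 230, b = 7130.


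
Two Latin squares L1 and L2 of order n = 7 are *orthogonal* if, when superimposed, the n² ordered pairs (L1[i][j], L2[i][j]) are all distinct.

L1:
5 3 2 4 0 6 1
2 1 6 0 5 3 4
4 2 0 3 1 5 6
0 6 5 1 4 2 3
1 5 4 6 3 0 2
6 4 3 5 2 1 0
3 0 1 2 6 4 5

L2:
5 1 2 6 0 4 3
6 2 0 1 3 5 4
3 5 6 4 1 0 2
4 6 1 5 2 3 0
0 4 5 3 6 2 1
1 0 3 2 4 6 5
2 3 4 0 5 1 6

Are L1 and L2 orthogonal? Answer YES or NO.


Form the n² = 49 superimposed pairs (L1[i][j], L2[i][j]), row by row (rows and columns indexed from 0):
row 0: (5,5) (3,1) (2,2) (4,6) (0,0) (6,4) (1,3)
row 1: (2,6) (1,2) (6,0) (0,1) (5,3) (3,5) (4,4)
row 2: (4,3) (2,5) (0,6) (3,4) (1,1) (5,0) (6,2)
row 3: (0,4) (6,6) (5,1) (1,5) (4,2) (2,3) (3,0)
row 4: (1,0) (5,4) (4,5) (6,3) (3,6) (0,2) (2,1)
row 5: (6,1) (4,0) (3,3) (5,2) (2,4) (1,6) (0,5)
row 6: (3,2) (0,3) (1,4) (2,0) (6,5) (4,1) (5,6)
Orthogonality requires all 49 pairs distinct.
Check by first coordinate: for each symbol s of L1, list the L2 entries in the n cells where L1 = s; they must all differ.
  L1 = 0: L2 entries (in reading order) 0, 1, 6, 4, 2, 5, 3 — all 7 distinct ✓
  L1 = 1: L2 entries (in reading order) 3, 2, 1, 5, 0, 6, 4 — all 7 distinct ✓
  L1 = 2: L2 entries (in reading order) 2, 6, 5, 3, 1, 4, 0 — all 7 distinct ✓
  L1 = 3: L2 entries (in reading order) 1, 5, 4, 0, 6, 3, 2 — all 7 distinct ✓
  L1 = 4: L2 entries (in reading order) 6, 4, 3, 2, 5, 0, 1 — all 7 distinct ✓
  L1 = 5: L2 entries (in reading order) 5, 3, 0, 1, 4, 2, 6 — all 7 distinct ✓
  L1 = 6: L2 entries (in reading order) 4, 0, 2, 6, 3, 1, 5 — all 7 distinct ✓
Every symbol of L1 meets every symbol of L2 exactly once, so all 49 pairs are distinct (49 of 49).
Conclusion: YES.

YES


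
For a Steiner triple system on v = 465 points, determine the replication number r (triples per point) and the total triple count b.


An STS(v) is a 2-(v, 3, 1) BIBD: block size k = 3, λ = 1.
Replication: r(k − 1) = λ(v − 1) ⇒ r·2 = 465 − 1 = 464 ⇒ r = 232.
Block count: bk = vr ⇒ b·3 = 465·232 = 107880 ⇒ b = 35960.

r = 232, b = 35960.


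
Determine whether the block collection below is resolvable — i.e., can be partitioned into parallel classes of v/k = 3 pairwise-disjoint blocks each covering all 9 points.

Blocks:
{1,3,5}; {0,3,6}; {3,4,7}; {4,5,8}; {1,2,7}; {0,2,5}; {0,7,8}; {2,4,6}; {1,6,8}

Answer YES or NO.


v = 9, block size k = 3, number of blocks = 9.
For resolvability, blocks must partition into parallel classes of size v/k = 3.
Total blocks must therefore be a multiple of 3: 9 = 3·3 + 0 ⇒ divisible ✓.
Greedy packing gives 3 candidate class(es). Each should be a full parallel class (size 3, covers all 9 points).
  Class 1 (3 blocks): {1,3,5}; {0,7,8}; {2,4,6}. Points covered: [0, 1, 2, 3, 4, 5, 6, 7, 8].
  Class 2 (3 blocks): {0,3,6}; {4,5,8}; {1,2,7}. Points covered: [0, 1, 2, 3, 4, 5, 6, 7, 8].
  Class 3 (3 blocks): {3,4,7}; {0,2,5}; {1,6,8}. Points covered: [0, 1, 2, 3, 4, 5, 6, 7, 8].
All classes full (size 3)? YES. All classes cover every point? YES.
Resolvable? YES.

YES


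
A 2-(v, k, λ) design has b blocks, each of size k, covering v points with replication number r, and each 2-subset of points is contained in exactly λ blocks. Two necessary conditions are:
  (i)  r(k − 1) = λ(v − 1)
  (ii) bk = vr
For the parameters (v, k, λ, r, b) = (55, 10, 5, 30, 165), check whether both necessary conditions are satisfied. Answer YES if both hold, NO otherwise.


Condition (i): r(k − 1) = 30·9 = 270; λ(v − 1) = 5·54 = 270. Match? YES.
Condition (ii): bk = 165·10 = 1650; vr = 55·30 = 1650. Match? YES.
Both conditions hold? YES.

YES


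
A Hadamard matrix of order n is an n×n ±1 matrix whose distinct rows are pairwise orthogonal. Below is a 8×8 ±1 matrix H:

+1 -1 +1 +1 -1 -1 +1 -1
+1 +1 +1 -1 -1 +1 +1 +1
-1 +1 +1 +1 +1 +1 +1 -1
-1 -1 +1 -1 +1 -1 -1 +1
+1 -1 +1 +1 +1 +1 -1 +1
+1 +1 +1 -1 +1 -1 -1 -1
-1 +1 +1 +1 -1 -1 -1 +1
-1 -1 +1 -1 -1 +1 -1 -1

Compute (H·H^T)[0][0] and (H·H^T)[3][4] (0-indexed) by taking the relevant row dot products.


Row 0 of H: [1, -1, 1, 1, -1, -1, 1, -1].
Row 3 of H: [-1, -1, 1, -1, 1, -1, -1, 1].
Row 4 of H: [1, -1, 1, 1, 1, 1, -1, 1].
(H·H^T)[0][0] = Σ_j H[0][j]·H[0][j] = (1)² + (-1)² + (1)² + (1)² + (-1)² + (-1)² + (1)² + (-1)² = 1 + 1 + 1 + 1 + 1 + 1 + 1 + 1 = 8.
(H·H^T)[3][4] = Σ_j H[3][j]·H[4][j] = (-1)·(1) + (-1)·(-1) + (1)·(1) + (-1)·(1) + (1)·(1) + (-1)·(1) + (-1)·(-1) + (1)·(1) = -1 + 1 + 1 + -1 + 1 + -1 + 1 + 1 = 2.
Rows 3 and 4 are not orthogonal (dot product = 2 ≠ 0), so H is not a Hadamard matrix.

(0,0) entry = 8; (3,4) entry = 2.


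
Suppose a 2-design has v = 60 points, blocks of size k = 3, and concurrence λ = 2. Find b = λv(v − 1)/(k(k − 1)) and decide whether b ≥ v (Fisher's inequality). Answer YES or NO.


b = λv(v − 1)/(k(k − 1)) = 2·60·59/(3·2) = 7080/6 = 1180.
Compare with v = 60: b ≥ v, so Fisher's inequality holds.

YES


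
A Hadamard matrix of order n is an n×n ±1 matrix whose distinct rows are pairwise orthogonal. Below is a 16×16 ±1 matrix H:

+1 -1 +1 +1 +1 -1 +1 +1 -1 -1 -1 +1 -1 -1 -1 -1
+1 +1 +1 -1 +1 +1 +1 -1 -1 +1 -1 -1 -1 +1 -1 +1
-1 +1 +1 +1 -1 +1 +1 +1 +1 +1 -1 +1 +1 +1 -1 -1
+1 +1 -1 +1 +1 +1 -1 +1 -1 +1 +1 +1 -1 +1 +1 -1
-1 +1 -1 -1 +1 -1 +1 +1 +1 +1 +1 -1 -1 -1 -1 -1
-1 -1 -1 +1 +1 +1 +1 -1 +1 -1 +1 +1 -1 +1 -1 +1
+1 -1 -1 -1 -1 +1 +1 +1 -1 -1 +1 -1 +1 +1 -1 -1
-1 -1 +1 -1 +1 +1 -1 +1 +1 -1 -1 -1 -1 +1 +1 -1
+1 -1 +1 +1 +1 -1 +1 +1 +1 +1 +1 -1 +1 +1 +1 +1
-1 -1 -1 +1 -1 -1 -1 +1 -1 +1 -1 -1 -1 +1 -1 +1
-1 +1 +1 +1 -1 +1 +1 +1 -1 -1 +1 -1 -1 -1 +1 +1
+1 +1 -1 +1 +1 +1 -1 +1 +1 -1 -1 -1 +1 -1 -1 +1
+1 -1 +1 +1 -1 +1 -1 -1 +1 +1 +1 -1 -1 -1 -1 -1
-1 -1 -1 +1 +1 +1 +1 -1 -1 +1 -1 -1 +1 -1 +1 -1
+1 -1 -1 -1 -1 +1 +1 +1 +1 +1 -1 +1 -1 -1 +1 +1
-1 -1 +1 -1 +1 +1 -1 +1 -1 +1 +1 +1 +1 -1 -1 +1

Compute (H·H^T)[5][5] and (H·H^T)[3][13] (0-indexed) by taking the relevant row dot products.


Row 3 of H: [1, 1, -1, 1, 1, 1, -1, 1, -1, 1, 1, 1, -1, 1, 1, -1].
Row 5 of H: [-1, -1, -1, 1, 1, 1, 1, -1, 1, -1, 1, 1, -1, 1, -1, 1].
Row 13 of H: [-1, -1, -1, 1, 1, 1, 1, -1, -1, 1, -1, -1, 1, -1, 1, -1].
(H·H^T)[5][5] = Σ_j H[5][j]·H[5][j] = (-1)² + (-1)² + (-1)² + (1)² + (1)² + (1)² + (1)² + (-1)² + (1)² + (-1)² + (1)² + (1)² + (-1)² + (1)² + (-1)² + (1)² = 1 + 1 + 1 + 1 + 1 + 1 + 1 + 1 + 1 + 1 + 1 + 1 + 1 + 1 + 1 + 1 = 16.
(H·H^T)[3][13] = Σ_j H[3][j]·H[13][j] = (1)·(-1) + (1)·(-1) + (-1)·(-1) + (1)·(1) + (1)·(1) + (1)·(1) + (-1)·(1) + (1)·(-1) + (-1)·(-1) + (1)·(1) + (1)·(-1) + (1)·(-1) + (-1)·(1) + (1)·(-1) + (1)·(1) + (-1)·(-1) = -1 + -1 + 1 + 1 + 1 + 1 + -1 + -1 + 1 + 1 + -1 + -1 + -1 + -1 + 1 + 1 = 0.
So rows 3 and 13 are orthogonal; the diagonal entry equals n = 16.

(5,5) entry = 16; (3,13) entry = 0.


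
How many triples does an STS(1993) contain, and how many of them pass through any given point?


An STS(v) is a 2-(v, 3, 1) BIBD: block size k = 3, λ = 1.
Replication: r(k − 1) = λ(v − 1) ⇒ r·2 = 1993 − 1 = 1992 ⇒ r = 996.
Block count: bk = vr ⇒ b·3 = 1993·996 = 1985028 ⇒ b = 661676.
(Check via b = v(v − 1)/6 = 1993·1992/6 = 3970056/6 = 661676.)

r = 996, b = 661676.


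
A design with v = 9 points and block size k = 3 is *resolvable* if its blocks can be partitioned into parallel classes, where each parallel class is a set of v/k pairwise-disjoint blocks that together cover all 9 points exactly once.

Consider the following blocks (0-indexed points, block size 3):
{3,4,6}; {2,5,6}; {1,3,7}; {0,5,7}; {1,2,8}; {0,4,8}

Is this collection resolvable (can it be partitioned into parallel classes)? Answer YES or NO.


v = 9, block size k = 3, number of blocks = 6.
For resolvability, blocks must partition into parallel classes of size v/k = 3.
Total blocks must therefore be a multiple of 3: 6 = 3·2 + 0 ⇒ divisible ✓.
Greedy packing gives 2 candidate class(es). Each should be a full parallel class (size 3, covers all 9 points).
  Class 1 (3 blocks): {3,4,6}; {0,5,7}; {1,2,8}. Points covered: [0, 1, 2, 3, 4, 5, 6, 7, 8].
  Class 2 (3 blocks): {2,5,6}; {1,3,7}; {0,4,8}. Points covered: [0, 1, 2, 3, 4, 5, 6, 7, 8].
All classes full (size 3)? YES. All classes cover every point? YES.
Resolvable? YES.

YES


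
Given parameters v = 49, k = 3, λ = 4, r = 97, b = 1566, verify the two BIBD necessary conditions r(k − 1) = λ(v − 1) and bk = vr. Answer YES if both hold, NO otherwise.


Condition (i): r(k − 1) = 97·2 = 194; λ(v − 1) = 4·48 = 192. Match? NO.
Condition (ii): bk = 1566·3 = 4698; vr = 49·97 = 4753. Match? NO.
Both conditions hold? NO.

NO


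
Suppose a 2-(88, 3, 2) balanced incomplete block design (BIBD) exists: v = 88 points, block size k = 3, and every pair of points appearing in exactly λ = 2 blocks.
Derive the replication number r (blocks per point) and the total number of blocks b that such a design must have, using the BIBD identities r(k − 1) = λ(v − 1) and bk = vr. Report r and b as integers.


Any 2-(v, k, λ) BIBD satisfies two necessary conditions:
  (i)  Each point sits in r blocks, and counting incidences through any fixed point gives r(k − 1) = λ(v − 1), so r = λ(v − 1)/(k − 1).
  (ii) Total incidences bk = vr, so b = vr/k.
Step 1: r = λ(v − 1)/(k − 1) = 2·(88 − 1)/(3 − 1) = 2·87/2 = 174/2 = 87.
Step 2: b = vr/k = 88·87/3 = 7656/3 = 2552.
Check integrality: r = 87 ∈ Z ✓, b = 2552 ∈ Z ✓.
(These identities are necessary conditions: they determine r and b for any design with these parameters, but do not by themselves prove that one exists.)

r = 87, b = 2552.


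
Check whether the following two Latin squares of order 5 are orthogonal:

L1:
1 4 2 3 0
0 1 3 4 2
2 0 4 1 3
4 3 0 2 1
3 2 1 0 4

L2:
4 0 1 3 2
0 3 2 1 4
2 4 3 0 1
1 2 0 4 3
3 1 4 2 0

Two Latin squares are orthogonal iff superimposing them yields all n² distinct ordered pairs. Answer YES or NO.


Form the n² = 25 superimposed pairs (L1[i][j], L2[i][j]), row by row (rows and columns indexed from 0):
row 0: (1,4) (4,0) (2,1) (3,3) (0,2)
row 1: (0,0) (1,3) (3,2) (4,1) (2,4)
row 2: (2,2) (0,4) (4,3) (1,0) (3,1)
row 3: (4,1) (3,2) (0,0) (2,4) (1,3)
row 4: (3,3) (2,1) (1,4) (0,2) (4,0)
Orthogonality requires all 25 pairs distinct.
But the pair (4,1) repeats: cell (1,3) has L1 = 4, L2 = 1, and cell (3,0) has L1 = 4, L2 = 1.
A repeated pair means some other pair never occurs (only 15 distinct pairs out of 25), so the squares are not orthogonal.
Conclusion: NO.

NO


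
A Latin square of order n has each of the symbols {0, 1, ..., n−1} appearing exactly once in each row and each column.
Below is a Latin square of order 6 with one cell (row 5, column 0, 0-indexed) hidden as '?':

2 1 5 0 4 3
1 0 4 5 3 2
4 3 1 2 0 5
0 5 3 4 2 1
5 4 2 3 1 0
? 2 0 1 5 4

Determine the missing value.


Row 5 contains symbols [0, 1, 2, 4, 5] — missing [3].
Column 0 contains symbols [0, 1, 2, 4, 5] — missing [3].
The missing symbol must appear in both missing sets; intersection = [3].
Therefore the hidden value is 3.

Missing value = 3.


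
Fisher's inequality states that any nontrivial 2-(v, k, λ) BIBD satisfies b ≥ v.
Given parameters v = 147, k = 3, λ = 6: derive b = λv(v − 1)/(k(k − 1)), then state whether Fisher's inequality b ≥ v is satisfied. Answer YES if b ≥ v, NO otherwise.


r = λ(v − 1)/(k − 1) = 6·146/2 = 438.
b = vr/k = 147·438/3 = 21462.
Fisher's inequality: b ≥ v ⇔ 21462 ≥ 147? YES.

YES


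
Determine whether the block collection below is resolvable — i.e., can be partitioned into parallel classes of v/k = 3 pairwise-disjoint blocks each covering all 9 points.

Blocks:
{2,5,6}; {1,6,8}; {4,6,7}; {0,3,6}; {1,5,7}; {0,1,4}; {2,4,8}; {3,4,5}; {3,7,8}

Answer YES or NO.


v = 9, block size k = 3, number of blocks = 9.
For resolvability, blocks must partition into parallel classes of size v/k = 3.
Total blocks must therefore be a multiple of 3: 9 = 3·3 + 0 ⇒ divisible ✓.
Consider block {1,6,8}. The only other block(s) in the collection disjoint from it are {3,4,5} — just 1 block(s). Any parallel class containing {1,6,8} would need 2 other blocks each disjoint from it, so no parallel class of size 3 can contain {1,6,8}.
Since every block must belong to some parallel class in a resolution, the collection cannot be partitioned into parallel classes.
Resolvable? NO.

NO


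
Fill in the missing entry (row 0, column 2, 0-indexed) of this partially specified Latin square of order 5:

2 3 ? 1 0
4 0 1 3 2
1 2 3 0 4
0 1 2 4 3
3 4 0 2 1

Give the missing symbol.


Row 0 contains symbols [0, 1, 2, 3] — missing [4].
Column 2 contains symbols [0, 1, 2, 3] — missing [4].
The missing symbol must appear in both missing sets; intersection = [4].
Therefore the hidden value is 4.

Missing value = 4.


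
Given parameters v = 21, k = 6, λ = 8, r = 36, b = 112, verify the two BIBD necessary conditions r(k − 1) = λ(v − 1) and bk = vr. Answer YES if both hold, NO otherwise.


Condition (i): r(k − 1) = 36·5 = 180; λ(v − 1) = 8·20 = 160. Match? NO.
Condition (ii): bk = 112·6 = 672; vr = 21·36 = 756. Match? NO.
Both conditions hold? NO.

NO


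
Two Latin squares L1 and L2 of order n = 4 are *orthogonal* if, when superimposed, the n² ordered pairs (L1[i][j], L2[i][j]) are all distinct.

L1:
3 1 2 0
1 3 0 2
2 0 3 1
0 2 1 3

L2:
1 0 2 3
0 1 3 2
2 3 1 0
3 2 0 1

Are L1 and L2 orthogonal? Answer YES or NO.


Form the n² = 16 superimposed pairs (L1[i][j], L2[i][j]), row by row (rows and columns indexed from 0):
row 0: (3,1) (1,0) (2,2) (0,3)
row 1: (1,0) (3,1) (0,3) (2,2)
row 2: (2,2) (0,3) (3,1) (1,0)
row 3: (0,3) (2,2) (1,0) (3,1)
Orthogonality requires all 16 pairs distinct.
But the pair (1,0) repeats: cell (0,1) has L1 = 1, L2 = 0, and cell (1,0) has L1 = 1, L2 = 0.
A repeated pair means some other pair never occurs (only 4 distinct pairs out of 16), so the squares are not orthogonal.
Conclusion: NO.

NO


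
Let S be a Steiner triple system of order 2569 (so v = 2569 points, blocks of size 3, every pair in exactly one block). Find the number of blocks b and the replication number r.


An STS(v) is a 2-(v, 3, 1) BIBD: block size k = 3, λ = 1.
Replication: r(k − 1) = λ(v − 1) ⇒ r·2 = 2569 − 1 = 2568 ⇒ r = 1284.
Block count: bk = vr ⇒ b·3 = 2569·1284 = 3298596 ⇒ b = 1099532.

r = 1284, b = 1099532.


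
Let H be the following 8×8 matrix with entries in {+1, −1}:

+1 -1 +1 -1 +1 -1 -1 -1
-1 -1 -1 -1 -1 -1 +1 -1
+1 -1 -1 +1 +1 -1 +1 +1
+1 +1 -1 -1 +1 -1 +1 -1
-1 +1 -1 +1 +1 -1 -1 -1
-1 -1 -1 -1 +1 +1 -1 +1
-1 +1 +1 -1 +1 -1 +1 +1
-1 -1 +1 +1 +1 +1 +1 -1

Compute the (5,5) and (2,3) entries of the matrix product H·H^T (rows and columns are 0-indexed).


Row 2 of H: [1, -1, -1, 1, 1, -1, 1, 1].
Row 3 of H: [1, 1, -1, -1, 1, -1, 1, -1].
Row 5 of H: [-1, -1, -1, -1, 1, 1, -1, 1].
(H·H^T)[5][5] = Σ_j H[5][j]·H[5][j] = (-1)² + (-1)² + (-1)² + (-1)² + (1)² + (1)² + (-1)² + (1)² = 1 + 1 + 1 + 1 + 1 + 1 + 1 + 1 = 8.
(H·H^T)[2][3] = Σ_j H[2][j]·H[3][j] = (1)·(1) + (-1)·(1) + (-1)·(-1) + (1)·(-1) + (1)·(1) + (-1)·(-1) + (1)·(1) + (1)·(-1) = 1 + -1 + 1 + -1 + 1 + 1 + 1 + -1 = 2.
Rows 2 and 3 are not orthogonal (dot product = 2 ≠ 0), so H is not a Hadamard matrix.

(5,5) entry = 8; (2,3) entry = 2.


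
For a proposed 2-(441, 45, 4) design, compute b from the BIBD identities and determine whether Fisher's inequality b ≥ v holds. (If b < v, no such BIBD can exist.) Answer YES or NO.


b = λv(v − 1)/(k(k − 1)) = 4·441·440/(45·44) = 776160/1980 = 392.
Compare with v = 441: b < v, so Fisher's inequality fails.

NO


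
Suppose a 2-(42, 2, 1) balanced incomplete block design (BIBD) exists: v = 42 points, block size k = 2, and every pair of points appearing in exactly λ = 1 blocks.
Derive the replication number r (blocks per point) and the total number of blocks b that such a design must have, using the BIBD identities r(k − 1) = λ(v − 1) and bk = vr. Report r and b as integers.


Any 2-(v, k, λ) BIBD satisfies two necessary conditions:
  (i)  Each point sits in r blocks, and counting incidences through any fixed point gives r(k − 1) = λ(v − 1), so r = λ(v − 1)/(k − 1).
  (ii) Total incidences bk = vr, so b = vr/k.
Step 1: r = λ(v − 1)/(k − 1) = 1·(42 − 1)/(2 − 1) = 1·41/1 = 41/1 = 41.
Step 2: b = vr/k = 42·41/2 = 1722/2 = 861.
Check integrality: r = 41 ∈ Z ✓, b = 861 ∈ Z ✓.
(These identities are necessary conditions: they determine r and b for any design with these parameters, but do not by themselves prove that one exists.)

r = 41, b = 861.


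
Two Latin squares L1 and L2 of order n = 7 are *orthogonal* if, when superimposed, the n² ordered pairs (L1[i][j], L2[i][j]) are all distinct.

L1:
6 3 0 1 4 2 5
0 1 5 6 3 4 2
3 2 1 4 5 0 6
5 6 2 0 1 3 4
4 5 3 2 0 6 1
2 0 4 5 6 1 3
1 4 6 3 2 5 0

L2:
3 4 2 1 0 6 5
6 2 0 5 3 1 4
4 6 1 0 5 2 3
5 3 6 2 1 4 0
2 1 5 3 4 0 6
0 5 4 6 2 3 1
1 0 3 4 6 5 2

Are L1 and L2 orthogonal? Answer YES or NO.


Form the n² = 49 superimposed pairs (L1[i][j], L2[i][j]), row by row (rows and columns indexed from 0):
row 0: (6,3) (3,4) (0,2) (1,1) (4,0) (2,6) (5,5)
row 1: (0,6) (1,2) (5,0) (6,5) (3,3) (4,1) (2,4)
row 2: (3,4) (2,6) (1,1) (4,0) (5,5) (0,2) (6,3)
row 3: (5,5) (6,3) (2,6) (0,2) (1,1) (3,4) (4,0)
row 4: (4,2) (5,1) (3,5) (2,3) (0,4) (6,0) (1,6)
row 5: (2,0) (0,5) (4,4) (5,6) (6,2) (1,3) (3,1)
row 6: (1,1) (4,0) (6,3) (3,4) (2,6) (5,5) (0,2)
Orthogonality requires all 49 pairs distinct.
But the pair (3,4) repeats: cell (0,1) has L1 = 3, L2 = 4, and cell (2,0) has L1 = 3, L2 = 4.
A repeated pair means some other pair never occurs (only 28 distinct pairs out of 49), so the squares are not orthogonal.
Conclusion: NO.

NO


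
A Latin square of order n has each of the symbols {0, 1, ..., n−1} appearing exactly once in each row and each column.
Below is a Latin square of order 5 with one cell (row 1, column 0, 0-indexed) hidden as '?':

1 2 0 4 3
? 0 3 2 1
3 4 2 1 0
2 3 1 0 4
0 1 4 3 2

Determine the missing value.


Row 1 contains symbols [0, 1, 2, 3] — missing [4].
Column 0 contains symbols [0, 1, 2, 3] — missing [4].
The missing symbol must appear in both missing sets; intersection = [4].
Therefore the hidden value is 4.

Missing value = 4.


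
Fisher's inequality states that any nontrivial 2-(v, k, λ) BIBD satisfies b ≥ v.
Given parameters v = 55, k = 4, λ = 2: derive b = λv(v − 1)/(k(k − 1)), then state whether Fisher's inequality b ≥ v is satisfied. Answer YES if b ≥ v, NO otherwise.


b = λv(v − 1)/(k(k − 1)) = 2·55·54/(4·3) = 5940/12 = 495.
Compare with v = 55: b ≥ v, so Fisher's inequality holds.

YES
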